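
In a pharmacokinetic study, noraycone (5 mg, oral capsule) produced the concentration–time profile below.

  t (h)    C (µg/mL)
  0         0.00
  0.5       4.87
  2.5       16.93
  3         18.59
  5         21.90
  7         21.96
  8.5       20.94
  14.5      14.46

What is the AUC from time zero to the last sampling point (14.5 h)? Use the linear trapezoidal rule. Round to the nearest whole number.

Trapezoidal AUC_0→14.5:
  [0→0.5]: (0.00+4.87)/2 × 0.5 = 1.2175
  [0.5→2.5]: (4.87+16.93)/2 × 2 = 21.8
  [2.5→3]: (16.93+18.59)/2 × 0.5 = 8.88
  [3→5]: (18.59+21.90)/2 × 2 = 40.49
  [5→7]: (21.90+21.96)/2 × 2 = 43.86
  [7→8.5]: (21.96+20.94)/2 × 1.5 = 32.175
  [8.5→14.5]: (20.94+14.46)/2 × 6 = 106.2
  Sum = 254.6225 µg/mL·h

AUC = 255 µg/mL·h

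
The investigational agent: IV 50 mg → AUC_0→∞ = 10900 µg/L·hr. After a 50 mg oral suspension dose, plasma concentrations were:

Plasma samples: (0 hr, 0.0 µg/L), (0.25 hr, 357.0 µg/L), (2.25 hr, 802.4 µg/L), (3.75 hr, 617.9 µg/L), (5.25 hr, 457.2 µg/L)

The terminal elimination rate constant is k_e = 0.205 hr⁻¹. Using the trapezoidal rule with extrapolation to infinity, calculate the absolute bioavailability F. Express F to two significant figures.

F = 0.49

Trapezoidal AUC_0→5.25 (oral suspension):
  [0→0.25]: (0.0+357.0)/2 × 0.25 = 44.625
  [0.25→2.25]: (357.0+802.4)/2 × 2 = 1159.4
  [2.25→3.75]: (802.4+617.9)/2 × 1.5 = 1065.225
  [3.75→5.25]: (617.9+457.2)/2 × 1.5 = 806.325
  Sum = 3075.575 µg/L·hr
Tail: C_last/k_e = 457.2/0.205 = 2230.244
AUC_0→∞ (oral suspension) = 3075.575 + 2230.244 = 5305.819 µg/L·hr
F = (AUC_ev/D_ev)/(AUC_iv/D_iv) = (5305.819/50)/(10900/50) = 106.11638/218 = 0.4868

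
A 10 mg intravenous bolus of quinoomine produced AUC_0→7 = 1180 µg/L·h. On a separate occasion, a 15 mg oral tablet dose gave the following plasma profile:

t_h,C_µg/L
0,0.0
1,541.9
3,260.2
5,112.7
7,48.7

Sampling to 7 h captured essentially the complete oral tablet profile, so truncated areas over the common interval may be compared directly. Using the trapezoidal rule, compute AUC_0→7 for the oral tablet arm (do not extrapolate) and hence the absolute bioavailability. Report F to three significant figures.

Trapezoidal AUC_0→7 (oral tablet):
  [0→1]: (0.0+541.9)/2 × 1 = 270.95
  [1→3]: (541.9+260.2)/2 × 2 = 802.1
  [3→5]: (260.2+112.7)/2 × 2 = 372.9
  [5→7]: (112.7+48.7)/2 × 2 = 161.4
  Sum = 1607.35 µg/L·h
F = (AUC_ev/D_ev)/(AUC_iv/D_iv) = (1607.35/15)/(1180/10) = 107.157/118 = 0.9081

F = 0.908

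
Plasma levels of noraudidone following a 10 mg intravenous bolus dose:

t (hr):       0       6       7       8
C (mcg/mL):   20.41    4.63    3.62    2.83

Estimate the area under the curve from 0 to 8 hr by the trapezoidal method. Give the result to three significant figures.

Trapezoidal AUC_0→8:
  [0→6]: (20.41+4.63)/2 × 6 = 75.12
  [6→7]: (4.63+3.62)/2 × 1 = 4.125
  [7→8]: (3.62+2.83)/2 × 1 = 3.225
  Sum = 82.47 mcg/mL·hr

AUC = 82.5 mcg/mL·hr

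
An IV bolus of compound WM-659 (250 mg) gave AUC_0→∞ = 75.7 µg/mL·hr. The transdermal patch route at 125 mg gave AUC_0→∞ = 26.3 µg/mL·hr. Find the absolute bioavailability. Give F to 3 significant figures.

F = (AUC_ev / D_ev) / (AUC_iv / D_iv)
  = (26.3/125) / (75.7/250)
  = 0.2104 / 0.3028 = 0.6948

F = 0.695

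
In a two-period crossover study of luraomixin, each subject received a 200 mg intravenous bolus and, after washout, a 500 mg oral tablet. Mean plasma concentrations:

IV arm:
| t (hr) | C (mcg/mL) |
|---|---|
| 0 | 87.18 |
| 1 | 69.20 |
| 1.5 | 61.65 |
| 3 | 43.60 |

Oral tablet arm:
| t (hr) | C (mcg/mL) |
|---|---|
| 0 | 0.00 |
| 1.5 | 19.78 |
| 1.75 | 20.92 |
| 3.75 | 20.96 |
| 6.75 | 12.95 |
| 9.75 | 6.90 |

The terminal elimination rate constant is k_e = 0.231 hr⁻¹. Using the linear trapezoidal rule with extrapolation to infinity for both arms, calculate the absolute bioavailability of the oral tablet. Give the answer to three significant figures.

Trapezoidal AUC_0→3 (IV):
  [0→1]: (87.18+69.20)/2 × 1 = 78.19
  [1→1.5]: (69.20+61.65)/2 × 0.5 = 32.7125
  [1.5→3]: (61.65+43.60)/2 × 1.5 = 78.9375
  Sum = 189.84 mcg/mL·hr
IV tail: 43.60/0.231 = 188.745; AUC_iv,0→∞ = 189.84 + 188.745 = 378.585 mcg/mL·hr
Trapezoidal AUC_0→9.75 (oral tablet):
  [0→1.5]: (0.00+19.78)/2 × 1.5 = 14.835
  [1.5→1.75]: (19.78+20.92)/2 × 0.25 = 5.0875
  [1.75→3.75]: (20.92+20.96)/2 × 2 = 41.88
  [3.75→6.75]: (20.96+12.95)/2 × 3 = 50.865
  [6.75→9.75]: (12.95+6.90)/2 × 3 = 29.775
  Sum = 142.4425 mcg/mL·hr
oral tablet tail: 6.90/0.231 = 29.870; AUC_ev,0→∞ = 142.4425 + 29.870 = 172.3125 mcg/mL·hr
F = (AUC_ev/D_ev)/(AUC_iv/D_iv) = (172.3125/500)/(378.585/200) = 0.344625/1.892925 = 0.1821

F = 0.182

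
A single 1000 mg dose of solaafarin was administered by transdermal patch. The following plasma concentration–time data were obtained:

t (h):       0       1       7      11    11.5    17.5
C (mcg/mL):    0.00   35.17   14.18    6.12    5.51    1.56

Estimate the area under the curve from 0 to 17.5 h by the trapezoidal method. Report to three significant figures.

Trapezoidal AUC_0→17.5:
  [0→1]: (0.00+35.17)/2 × 1 = 17.585
  [1→7]: (35.17+14.18)/2 × 6 = 148.05
  [7→11]: (14.18+6.12)/2 × 4 = 40.6
  [11→11.5]: (6.12+5.51)/2 × 0.5 = 2.9075
  [11.5→17.5]: (5.51+1.56)/2 × 6 = 21.21
  Sum = 230.3525 mcg/mL·h

AUC = 230 mcg/mL·h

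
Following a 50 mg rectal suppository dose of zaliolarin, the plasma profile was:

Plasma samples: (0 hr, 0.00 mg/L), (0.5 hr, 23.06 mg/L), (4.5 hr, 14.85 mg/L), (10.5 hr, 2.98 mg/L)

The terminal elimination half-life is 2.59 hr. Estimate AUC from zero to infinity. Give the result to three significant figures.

Trapezoidal AUC_0→10.5:
  [0→0.5]: (0.00+23.06)/2 × 0.5 = 5.765
  [0.5→4.5]: (23.06+14.85)/2 × 4 = 75.82
  [4.5→10.5]: (14.85+2.98)/2 × 6 = 53.49
  Sum = 135.075 mg/L·hr
k_e = ln2 / t½ = 0.693147 / 2.59 = 0.2676 hr^-1
Extrapolated tail: C_last / k_e = 2.98 / 0.2676 = 11.136
AUC_0→∞ = 135.075 + 11.136 = 146.211 mg/L·hr

AUC = 146 mg/L·hr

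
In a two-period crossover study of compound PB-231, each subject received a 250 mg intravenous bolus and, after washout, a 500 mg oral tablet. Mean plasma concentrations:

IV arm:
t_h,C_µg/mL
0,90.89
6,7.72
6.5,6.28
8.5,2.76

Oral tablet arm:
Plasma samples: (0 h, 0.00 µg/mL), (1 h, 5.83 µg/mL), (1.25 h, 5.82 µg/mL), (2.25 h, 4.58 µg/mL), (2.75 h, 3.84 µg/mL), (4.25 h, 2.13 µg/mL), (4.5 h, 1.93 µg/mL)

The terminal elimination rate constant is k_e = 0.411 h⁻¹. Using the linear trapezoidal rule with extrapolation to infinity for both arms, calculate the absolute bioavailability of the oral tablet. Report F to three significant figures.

F = 0.0339

Trapezoidal AUC_0→8.5 (IV):
  [0→6]: (90.89+7.72)/2 × 6 = 295.83
  [6→6.5]: (7.72+6.28)/2 × 0.5 = 3.5
  [6.5→8.5]: (6.28+2.76)/2 × 2 = 9.04
  Sum = 308.37 µg/mL·h
IV tail: 2.76/0.411 = 6.715; AUC_iv,0→∞ = 308.37 + 6.715 = 315.085 µg/mL·h
Trapezoidal AUC_0→4.5 (oral tablet):
  [0→1]: (0.00+5.83)/2 × 1 = 2.915
  [1→1.25]: (5.83+5.82)/2 × 0.25 = 1.45625
  [1.25→2.25]: (5.82+4.58)/2 × 1 = 5.2
  [2.25→2.75]: (4.58+3.84)/2 × 0.5 = 2.105
  [2.75→4.25]: (3.84+2.13)/2 × 1.5 = 4.4775
  [4.25→4.5]: (2.13+1.93)/2 × 0.25 = 0.5075
  Sum = 16.66125 µg/mL·h
oral tablet tail: 1.93/0.411 = 4.696; AUC_ev,0→∞ = 16.66125 + 4.696 = 21.35725 µg/mL·h
F = (AUC_ev/D_ev)/(AUC_iv/D_iv) = (21.35725/500)/(315.085/250) = 0.0427145/1.26034 = 0.0339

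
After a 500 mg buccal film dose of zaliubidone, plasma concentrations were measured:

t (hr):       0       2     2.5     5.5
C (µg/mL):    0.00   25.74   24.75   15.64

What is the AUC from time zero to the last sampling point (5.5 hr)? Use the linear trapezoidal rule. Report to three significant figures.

Trapezoidal AUC_0→5.5:
  [0→2]: (0.00+25.74)/2 × 2 = 25.74
  [2→2.5]: (25.74+24.75)/2 × 0.5 = 12.6225
  [2.5→5.5]: (24.75+15.64)/2 × 3 = 60.585
  Sum = 98.9475 µg/mL·hr

AUC = 98.9 µg/mL·hr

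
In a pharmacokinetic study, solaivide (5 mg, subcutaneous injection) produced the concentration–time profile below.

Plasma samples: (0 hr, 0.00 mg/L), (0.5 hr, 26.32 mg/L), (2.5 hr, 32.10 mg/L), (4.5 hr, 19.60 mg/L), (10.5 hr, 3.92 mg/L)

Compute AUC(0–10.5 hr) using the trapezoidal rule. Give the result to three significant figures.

AUC = 187 mg/L·hr

Trapezoidal AUC_0→10.5:
  [0→0.5]: (0.00+26.32)/2 × 0.5 = 6.58
  [0.5→2.5]: (26.32+32.10)/2 × 2 = 58.42
  [2.5→4.5]: (32.10+19.60)/2 × 2 = 51.7
  [4.5→10.5]: (19.60+3.92)/2 × 6 = 70.56
  Sum = 187.26 mg/L·hr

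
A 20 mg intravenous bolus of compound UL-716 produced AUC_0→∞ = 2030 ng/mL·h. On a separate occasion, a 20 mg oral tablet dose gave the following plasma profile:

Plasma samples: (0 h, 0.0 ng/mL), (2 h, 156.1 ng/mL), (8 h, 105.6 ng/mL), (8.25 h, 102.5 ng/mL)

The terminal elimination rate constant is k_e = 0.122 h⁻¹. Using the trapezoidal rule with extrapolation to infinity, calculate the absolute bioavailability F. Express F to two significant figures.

F = 0.89

Trapezoidal AUC_0→8.25 (oral tablet):
  [0→2]: (0.0+156.1)/2 × 2 = 156.1
  [2→8]: (156.1+105.6)/2 × 6 = 785.1
  [8→8.25]: (105.6+102.5)/2 × 0.25 = 26.0125
  Sum = 967.2125 ng/mL·h
Tail: C_last/k_e = 102.5/0.122 = 840.164
AUC_0→∞ (oral tablet) = 967.2125 + 840.164 = 1807.3765 ng/mL·h
F = (AUC_ev/D_ev)/(AUC_iv/D_iv) = (1807.3765/20)/(2030/20) = 90.368825/101.5 = 0.8903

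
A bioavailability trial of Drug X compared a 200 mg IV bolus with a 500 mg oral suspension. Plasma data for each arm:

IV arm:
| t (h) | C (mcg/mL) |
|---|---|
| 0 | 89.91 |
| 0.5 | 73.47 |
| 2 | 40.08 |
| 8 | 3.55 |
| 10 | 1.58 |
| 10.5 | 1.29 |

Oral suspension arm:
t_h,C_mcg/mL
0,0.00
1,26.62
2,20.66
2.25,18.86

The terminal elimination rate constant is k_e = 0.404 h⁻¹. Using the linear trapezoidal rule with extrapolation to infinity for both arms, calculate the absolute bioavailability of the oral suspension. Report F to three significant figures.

Trapezoidal AUC_0→10.5 (IV):
  [0→0.5]: (89.91+73.47)/2 × 0.5 = 40.845
  [0.5→2]: (73.47+40.08)/2 × 1.5 = 85.1625
  [2→8]: (40.08+3.55)/2 × 6 = 130.89
  [8→10]: (3.55+1.58)/2 × 2 = 5.13
  [10→10.5]: (1.58+1.29)/2 × 0.5 = 0.7175
  Sum = 262.745 mcg/mL·h
IV tail: 1.29/0.404 = 3.193; AUC_iv,0→∞ = 262.745 + 3.193 = 265.938 mcg/mL·h
Trapezoidal AUC_0→2.25 (oral suspension):
  [0→1]: (0.00+26.62)/2 × 1 = 13.31
  [1→2]: (26.62+20.66)/2 × 1 = 23.64
  [2→2.25]: (20.66+18.86)/2 × 0.25 = 4.94
  Sum = 41.89 mcg/mL·h
oral suspension tail: 18.86/0.404 = 46.683; AUC_ev,0→∞ = 41.89 + 46.683 = 88.573 mcg/mL·h
F = (AUC_ev/D_ev)/(AUC_iv/D_iv) = (88.573/500)/(265.938/200) = 0.177146/1.32969 = 0.1332

F = 0.133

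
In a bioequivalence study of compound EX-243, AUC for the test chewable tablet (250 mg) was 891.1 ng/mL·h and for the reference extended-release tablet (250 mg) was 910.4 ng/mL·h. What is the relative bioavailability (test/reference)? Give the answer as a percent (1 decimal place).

F_rel = 97.9%

F_rel = (AUC_test/D_test) / (AUC_ref/D_ref)
      = (891.1/250) / (910.4/250)
      = 3.5644 / 3.6416 = 0.9788 = 97.88%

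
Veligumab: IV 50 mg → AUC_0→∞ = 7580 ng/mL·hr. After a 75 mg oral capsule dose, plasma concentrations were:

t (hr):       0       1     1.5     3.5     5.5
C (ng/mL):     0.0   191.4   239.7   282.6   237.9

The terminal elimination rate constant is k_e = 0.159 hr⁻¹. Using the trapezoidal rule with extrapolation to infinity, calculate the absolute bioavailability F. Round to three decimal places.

F = 0.241

Trapezoidal AUC_0→5.5 (oral capsule):
  [0→1]: (0.0+191.4)/2 × 1 = 95.7
  [1→1.5]: (191.4+239.7)/2 × 0.5 = 107.775
  [1.5→3.5]: (239.7+282.6)/2 × 2 = 522.3
  [3.5→5.5]: (282.6+237.9)/2 × 2 = 520.5
  Sum = 1246.275 ng/mL·hr
Tail: C_last/k_e = 237.9/0.159 = 1496.226
AUC_0→∞ (oral capsule) = 1246.275 + 1496.226 = 2742.501 ng/mL·hr
F = (AUC_ev/D_ev)/(AUC_iv/D_iv) = (2742.501/75)/(7580/50) = 36.56668/151.6 = 0.2412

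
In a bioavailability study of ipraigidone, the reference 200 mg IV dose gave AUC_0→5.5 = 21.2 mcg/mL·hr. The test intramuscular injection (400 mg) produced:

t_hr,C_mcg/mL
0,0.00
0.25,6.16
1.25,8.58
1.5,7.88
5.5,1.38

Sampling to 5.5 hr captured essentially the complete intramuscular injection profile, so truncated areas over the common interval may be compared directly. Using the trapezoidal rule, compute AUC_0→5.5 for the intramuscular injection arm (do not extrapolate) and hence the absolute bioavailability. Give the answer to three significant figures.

F = 0.677

Trapezoidal AUC_0→5.5 (intramuscular injection):
  [0→0.25]: (0.00+6.16)/2 × 0.25 = 0.77
  [0.25→1.25]: (6.16+8.58)/2 × 1 = 7.37
  [1.25→1.5]: (8.58+7.88)/2 × 0.25 = 2.0575
  [1.5→5.5]: (7.88+1.38)/2 × 4 = 18.52
  Sum = 28.7175 mcg/mL·hr
F = (AUC_ev/D_ev)/(AUC_iv/D_iv) = (28.7175/400)/(21.2/200) = 0.07179375/0.106 = 0.6773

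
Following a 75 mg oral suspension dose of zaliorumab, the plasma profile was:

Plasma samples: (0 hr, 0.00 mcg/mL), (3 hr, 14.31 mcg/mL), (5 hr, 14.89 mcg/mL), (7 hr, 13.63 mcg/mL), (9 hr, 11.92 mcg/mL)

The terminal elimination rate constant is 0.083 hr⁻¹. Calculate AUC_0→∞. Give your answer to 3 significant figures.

Trapezoidal AUC_0→9:
  [0→3]: (0.00+14.31)/2 × 3 = 21.465
  [3→5]: (14.31+14.89)/2 × 2 = 29.2
  [5→7]: (14.89+13.63)/2 × 2 = 28.52
  [7→9]: (13.63+11.92)/2 × 2 = 25.55
  Sum = 104.735 mcg/mL·hr
Extrapolated tail: C_last / k_e = 11.92 / 0.083 = 143.614
AUC_0→∞ = 104.735 + 143.614 = 248.349 mcg/mL·hr

AUC = 248 mcg/mL·hr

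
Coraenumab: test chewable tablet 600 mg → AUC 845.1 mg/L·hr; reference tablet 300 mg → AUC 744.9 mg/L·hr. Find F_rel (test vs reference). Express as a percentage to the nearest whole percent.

F_rel = 57%

F_rel = (AUC_test/D_test) / (AUC_ref/D_ref)
      = (845.1/600) / (744.9/300)
      = 1.4085 / 2.483 = 0.5673 = 56.73%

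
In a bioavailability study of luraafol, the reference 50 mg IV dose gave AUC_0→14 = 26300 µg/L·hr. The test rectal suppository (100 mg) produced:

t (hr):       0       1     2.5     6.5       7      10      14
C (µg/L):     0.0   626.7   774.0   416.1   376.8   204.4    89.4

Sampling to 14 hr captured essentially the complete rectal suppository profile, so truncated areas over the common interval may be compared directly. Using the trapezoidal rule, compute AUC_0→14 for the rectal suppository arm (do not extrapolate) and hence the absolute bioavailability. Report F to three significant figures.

Trapezoidal AUC_0→14 (rectal suppository):
  [0→1]: (0.0+626.7)/2 × 1 = 313.35
  [1→2.5]: (626.7+774.0)/2 × 1.5 = 1050.525
  [2.5→6.5]: (774.0+416.1)/2 × 4 = 2380.2
  [6.5→7]: (416.1+376.8)/2 × 0.5 = 198.225
  [7→10]: (376.8+204.4)/2 × 3 = 871.8
  [10→14]: (204.4+89.4)/2 × 4 = 587.6
  Sum = 5401.7 µg/L·hr
F = (AUC_ev/D_ev)/(AUC_iv/D_iv) = (5401.7/100)/(26300/50) = 54.017/526 = 0.1027

F = 0.103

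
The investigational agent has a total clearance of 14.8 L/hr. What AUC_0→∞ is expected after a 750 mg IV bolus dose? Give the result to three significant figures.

AUC_0→∞ = Dose_iv / CL
        = 750 / 14.8 = 50.6757 mg/L·hr

AUC = 50.7 mg/L·hr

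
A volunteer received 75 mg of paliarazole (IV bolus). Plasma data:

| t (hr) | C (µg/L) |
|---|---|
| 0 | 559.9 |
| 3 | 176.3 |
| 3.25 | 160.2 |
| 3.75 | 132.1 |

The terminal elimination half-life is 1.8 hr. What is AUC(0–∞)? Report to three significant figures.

Trapezoidal AUC_0→3.75:
  [0→3]: (559.9+176.3)/2 × 3 = 1104.3
  [3→3.25]: (176.3+160.2)/2 × 0.25 = 42.0625
  [3.25→3.75]: (160.2+132.1)/2 × 0.5 = 73.075
  Sum = 1219.4375 µg/L·hr
k_e = ln2 / t½ = 0.693147 / 1.8 = 0.3851 hr^-1
Extrapolated tail: C_last / k_e = 132.1 / 0.3851 = 343.028
AUC_0→∞ = 1219.4375 + 343.028 = 1562.4655 µg/L·hr

AUC = 1560 µg/L·hr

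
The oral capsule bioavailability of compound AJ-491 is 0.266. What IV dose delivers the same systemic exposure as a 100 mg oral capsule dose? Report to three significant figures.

Systemic exposure from an extravascular dose = F × D_ev, so the equivalent IV dose is F × D_ev.
D_iv = F × D_ev = 0.266 × 100 = 26.6 mg

D_iv = 26.6 mg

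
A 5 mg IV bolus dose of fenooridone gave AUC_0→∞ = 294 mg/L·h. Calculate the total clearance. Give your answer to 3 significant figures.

CL = Dose_iv / AUC_0→∞
   = 5 / 294 = 0.0170068 L/h

CL = 0.0170 L/h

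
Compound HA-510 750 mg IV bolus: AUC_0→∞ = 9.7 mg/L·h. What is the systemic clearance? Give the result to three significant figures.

CL = 77.3 L/h

CL = Dose_iv / AUC_0→∞
   = 750 / 9.7 = 77.3196 L/h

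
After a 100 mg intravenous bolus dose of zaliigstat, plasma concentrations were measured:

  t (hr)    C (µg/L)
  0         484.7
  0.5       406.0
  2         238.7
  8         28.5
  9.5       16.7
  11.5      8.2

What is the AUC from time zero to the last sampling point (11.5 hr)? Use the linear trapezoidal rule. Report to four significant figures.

AUC = 1567 µg/L·hr

Trapezoidal AUC_0→11.5:
  [0→0.5]: (484.7+406.0)/2 × 0.5 = 222.675
  [0.5→2]: (406.0+238.7)/2 × 1.5 = 483.525
  [2→8]: (238.7+28.5)/2 × 6 = 801.6
  [8→9.5]: (28.5+16.7)/2 × 1.5 = 33.9
  [9.5→11.5]: (16.7+8.2)/2 × 2 = 24.9
  Sum = 1566.6 µg/L·hr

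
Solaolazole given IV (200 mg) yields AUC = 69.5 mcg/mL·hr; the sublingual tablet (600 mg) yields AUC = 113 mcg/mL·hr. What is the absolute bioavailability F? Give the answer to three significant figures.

F = (AUC_ev / D_ev) / (AUC_iv / D_iv)
  = (113/600) / (69.5/200)
  = 0.188333 / 0.3475 = 0.5420

F = 0.542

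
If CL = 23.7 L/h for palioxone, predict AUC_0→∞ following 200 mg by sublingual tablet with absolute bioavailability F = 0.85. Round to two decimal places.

AUC = 7.17 mg/L·h

AUC_0→∞ = F × Dose / CL
        = 0.85 × 200 / 23.7 = 7.173 mg/L·h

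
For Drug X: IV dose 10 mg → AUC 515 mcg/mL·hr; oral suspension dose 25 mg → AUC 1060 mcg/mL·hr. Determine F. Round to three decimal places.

F = (AUC_ev / D_ev) / (AUC_iv / D_iv)
  = (1060/25) / (515/10)
  = 42.4 / 51.5 = 0.8233

F = 0.823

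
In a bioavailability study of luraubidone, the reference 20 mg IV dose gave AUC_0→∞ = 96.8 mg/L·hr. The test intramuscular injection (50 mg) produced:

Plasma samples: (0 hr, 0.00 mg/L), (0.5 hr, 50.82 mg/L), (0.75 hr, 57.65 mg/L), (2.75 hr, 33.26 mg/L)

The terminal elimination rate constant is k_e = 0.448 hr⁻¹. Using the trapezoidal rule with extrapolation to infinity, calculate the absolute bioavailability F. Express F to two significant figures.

F = 0.79

Trapezoidal AUC_0→2.75 (intramuscular injection):
  [0→0.5]: (0.00+50.82)/2 × 0.5 = 12.705
  [0.5→0.75]: (50.82+57.65)/2 × 0.25 = 13.55875
  [0.75→2.75]: (57.65+33.26)/2 × 2 = 90.91
  Sum = 117.17375 mg/L·hr
Tail: C_last/k_e = 33.26/0.448 = 74.241
AUC_0→∞ (intramuscular injection) = 117.17375 + 74.241 = 191.41475 mg/L·hr
F = (AUC_ev/D_ev)/(AUC_iv/D_iv) = (191.41475/50)/(96.8/20) = 3.828295/4.84 = 0.7910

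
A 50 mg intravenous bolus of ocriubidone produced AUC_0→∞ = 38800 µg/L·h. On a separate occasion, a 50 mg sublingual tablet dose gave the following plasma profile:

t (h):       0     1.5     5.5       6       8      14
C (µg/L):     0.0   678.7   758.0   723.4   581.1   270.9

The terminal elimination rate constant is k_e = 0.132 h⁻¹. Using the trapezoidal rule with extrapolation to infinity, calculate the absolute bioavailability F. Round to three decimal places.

F = 0.249

Trapezoidal AUC_0→14 (sublingual tablet):
  [0→1.5]: (0.0+678.7)/2 × 1.5 = 509.025
  [1.5→5.5]: (678.7+758.0)/2 × 4 = 2873.4
  [5.5→6]: (758.0+723.4)/2 × 0.5 = 370.35
  [6→8]: (723.4+581.1)/2 × 2 = 1304.5
  [8→14]: (581.1+270.9)/2 × 6 = 2556.0
  Sum = 7613.275 µg/L·h
Tail: C_last/k_e = 270.9/0.132 = 2052.273
AUC_0→∞ (sublingual tablet) = 7613.275 + 2052.273 = 9665.548 µg/L·h
F = (AUC_ev/D_ev)/(AUC_iv/D_iv) = (9665.548/50)/(38800/50) = 193.31096/776 = 0.2491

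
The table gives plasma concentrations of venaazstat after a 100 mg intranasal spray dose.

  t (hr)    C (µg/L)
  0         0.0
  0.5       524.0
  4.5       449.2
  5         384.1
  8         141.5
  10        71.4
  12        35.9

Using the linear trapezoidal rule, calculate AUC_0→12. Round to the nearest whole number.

AUC = 3394 µg/L·hr

Trapezoidal AUC_0→12:
  [0→0.5]: (0.0+524.0)/2 × 0.5 = 131.0
  [0.5→4.5]: (524.0+449.2)/2 × 4 = 1946.4
  [4.5→5]: (449.2+384.1)/2 × 0.5 = 208.325
  [5→8]: (384.1+141.5)/2 × 3 = 788.4
  [8→10]: (141.5+71.4)/2 × 2 = 212.9
  [10→12]: (71.4+35.9)/2 × 2 = 107.3
  Sum = 3394.325 µg/L·hr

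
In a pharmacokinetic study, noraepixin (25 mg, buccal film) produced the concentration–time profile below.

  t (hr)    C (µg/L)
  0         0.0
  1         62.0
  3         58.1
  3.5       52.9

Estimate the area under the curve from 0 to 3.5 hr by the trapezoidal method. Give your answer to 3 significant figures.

AUC = 179 µg/L·hr

Trapezoidal AUC_0→3.5:
  [0→1]: (0.0+62.0)/2 × 1 = 31.0
  [1→3]: (62.0+58.1)/2 × 2 = 120.1
  [3→3.5]: (58.1+52.9)/2 × 0.5 = 27.75
  Sum = 178.85 µg/L·hr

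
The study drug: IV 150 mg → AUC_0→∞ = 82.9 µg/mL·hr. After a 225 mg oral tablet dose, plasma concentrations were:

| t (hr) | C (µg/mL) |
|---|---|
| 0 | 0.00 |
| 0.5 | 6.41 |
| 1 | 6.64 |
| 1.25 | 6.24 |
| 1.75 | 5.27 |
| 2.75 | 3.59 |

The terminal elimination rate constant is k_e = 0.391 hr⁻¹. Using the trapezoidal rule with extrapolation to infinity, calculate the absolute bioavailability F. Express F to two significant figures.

Trapezoidal AUC_0→2.75 (oral tablet):
  [0→0.5]: (0.00+6.41)/2 × 0.5 = 1.6025
  [0.5→1]: (6.41+6.64)/2 × 0.5 = 3.2625
  [1→1.25]: (6.64+6.24)/2 × 0.25 = 1.61
  [1.25→1.75]: (6.24+5.27)/2 × 0.5 = 2.8775
  [1.75→2.75]: (5.27+3.59)/2 × 1 = 4.43
  Sum = 13.7825 µg/mL·hr
Tail: C_last/k_e = 3.59/0.391 = 9.182
AUC_0→∞ (oral tablet) = 13.7825 + 9.182 = 22.9645 µg/mL·hr
F = (AUC_ev/D_ev)/(AUC_iv/D_iv) = (22.9645/225)/(82.9/150) = 0.102064/0.552667 = 0.1847

F = 0.18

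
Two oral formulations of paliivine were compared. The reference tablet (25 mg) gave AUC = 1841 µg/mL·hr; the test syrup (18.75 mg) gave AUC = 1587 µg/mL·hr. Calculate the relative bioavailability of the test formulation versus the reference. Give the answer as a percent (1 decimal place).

F_rel = 114.9%

F_rel = (AUC_test/D_test) / (AUC_ref/D_ref)
      = (1587/18.75) / (1841/25)
      = 84.64 / 73.64 = 1.1494 = 114.94%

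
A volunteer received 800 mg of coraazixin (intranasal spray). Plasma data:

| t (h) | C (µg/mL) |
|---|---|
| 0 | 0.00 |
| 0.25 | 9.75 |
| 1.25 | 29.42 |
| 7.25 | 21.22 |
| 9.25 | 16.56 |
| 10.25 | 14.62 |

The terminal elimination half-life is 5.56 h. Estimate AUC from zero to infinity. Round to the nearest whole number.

Trapezoidal AUC_0→10.25:
  [0→0.25]: (0.00+9.75)/2 × 0.25 = 1.21875
  [0.25→1.25]: (9.75+29.42)/2 × 1 = 19.585
  [1.25→7.25]: (29.42+21.22)/2 × 6 = 151.92
  [7.25→9.25]: (21.22+16.56)/2 × 2 = 37.78
  [9.25→10.25]: (16.56+14.62)/2 × 1 = 15.59
  Sum = 226.09375 µg/mL·h
k_e = ln2 / t½ = 0.693147 / 5.56 = 0.1247 h^-1
Extrapolated tail: C_last / k_e = 14.62 / 0.1247 = 117.241
AUC_0→∞ = 226.09375 + 117.241 = 343.33475 µg/mL·h

AUC = 343 µg/mL·h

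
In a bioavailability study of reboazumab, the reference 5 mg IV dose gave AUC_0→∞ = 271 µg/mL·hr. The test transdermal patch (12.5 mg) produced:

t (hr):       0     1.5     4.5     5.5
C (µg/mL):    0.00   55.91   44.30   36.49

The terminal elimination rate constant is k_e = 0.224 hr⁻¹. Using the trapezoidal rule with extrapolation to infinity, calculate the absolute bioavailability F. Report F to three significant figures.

Trapezoidal AUC_0→5.5 (transdermal patch):
  [0→1.5]: (0.00+55.91)/2 × 1.5 = 41.9325
  [1.5→4.5]: (55.91+44.30)/2 × 3 = 150.315
  [4.5→5.5]: (44.30+36.49)/2 × 1 = 40.395
  Sum = 232.6425 µg/mL·hr
Tail: C_last/k_e = 36.49/0.224 = 162.902
AUC_0→∞ (transdermal patch) = 232.6425 + 162.902 = 395.5445 µg/mL·hr
F = (AUC_ev/D_ev)/(AUC_iv/D_iv) = (395.5445/12.5)/(271/5) = 31.64356/54.2 = 0.5838

F = 0.584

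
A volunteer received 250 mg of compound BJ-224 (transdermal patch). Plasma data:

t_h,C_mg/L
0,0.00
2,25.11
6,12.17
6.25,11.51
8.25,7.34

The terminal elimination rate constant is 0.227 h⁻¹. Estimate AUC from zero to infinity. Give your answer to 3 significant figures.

AUC = 154 mg/L·h

Trapezoidal AUC_0→8.25:
  [0→2]: (0.00+25.11)/2 × 2 = 25.11
  [2→6]: (25.11+12.17)/2 × 4 = 74.56
  [6→6.25]: (12.17+11.51)/2 × 0.25 = 2.96
  [6.25→8.25]: (11.51+7.34)/2 × 2 = 18.85
  Sum = 121.48 mg/L·h
Extrapolated tail: C_last / k_e = 7.34 / 0.227 = 32.335
AUC_0→∞ = 121.48 + 32.335 = 153.815 mg/L·h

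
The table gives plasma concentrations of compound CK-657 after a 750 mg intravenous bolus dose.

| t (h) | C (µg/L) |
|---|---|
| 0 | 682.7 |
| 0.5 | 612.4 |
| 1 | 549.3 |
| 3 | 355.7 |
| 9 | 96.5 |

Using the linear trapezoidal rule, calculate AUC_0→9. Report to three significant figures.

AUC = 2880 µg/L·h

Trapezoidal AUC_0→9:
  [0→0.5]: (682.7+612.4)/2 × 0.5 = 323.775
  [0.5→1]: (612.4+549.3)/2 × 0.5 = 290.425
  [1→3]: (549.3+355.7)/2 × 2 = 905.0
  [3→9]: (355.7+96.5)/2 × 6 = 1356.6
  Sum = 2875.8 µg/L·h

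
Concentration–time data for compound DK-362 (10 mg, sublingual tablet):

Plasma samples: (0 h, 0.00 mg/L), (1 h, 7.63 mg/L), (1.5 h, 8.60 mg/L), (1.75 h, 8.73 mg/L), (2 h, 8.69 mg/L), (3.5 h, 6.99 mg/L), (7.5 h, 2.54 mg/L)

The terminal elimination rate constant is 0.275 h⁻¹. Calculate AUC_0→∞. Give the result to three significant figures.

Trapezoidal AUC_0→7.5:
  [0→1]: (0.00+7.63)/2 × 1 = 3.815
  [1→1.5]: (7.63+8.60)/2 × 0.5 = 4.0575
  [1.5→1.75]: (8.60+8.73)/2 × 0.25 = 2.16625
  [1.75→2]: (8.73+8.69)/2 × 0.25 = 2.1775
  [2→3.5]: (8.69+6.99)/2 × 1.5 = 11.76
  [3.5→7.5]: (6.99+2.54)/2 × 4 = 19.06
  Sum = 43.03625 mg/L·h
Extrapolated tail: C_last / k_e = 2.54 / 0.275 = 9.236
AUC_0→∞ = 43.03625 + 9.236 = 52.27225 mg/L·h

AUC = 52.3 mg/L·h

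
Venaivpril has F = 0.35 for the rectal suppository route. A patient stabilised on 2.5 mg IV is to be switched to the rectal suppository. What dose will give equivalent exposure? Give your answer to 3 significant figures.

D_rectal = 7.14 mg

For equal systemic exposure: F × D_ev = D_iv
D_ev = D_iv / F = 2.5 / 0.35 = 7.14286 mg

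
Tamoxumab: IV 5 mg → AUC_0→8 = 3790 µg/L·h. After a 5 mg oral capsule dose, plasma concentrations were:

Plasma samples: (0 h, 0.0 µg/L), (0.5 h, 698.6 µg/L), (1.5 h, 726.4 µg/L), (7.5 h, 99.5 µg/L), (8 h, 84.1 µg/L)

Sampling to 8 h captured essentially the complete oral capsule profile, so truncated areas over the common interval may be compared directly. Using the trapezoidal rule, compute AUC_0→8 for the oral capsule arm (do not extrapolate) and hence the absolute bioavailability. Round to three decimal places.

Trapezoidal AUC_0→8 (oral capsule):
  [0→0.5]: (0.0+698.6)/2 × 0.5 = 174.65
  [0.5→1.5]: (698.6+726.4)/2 × 1 = 712.5
  [1.5→7.5]: (726.4+99.5)/2 × 6 = 2477.7
  [7.5→8]: (99.5+84.1)/2 × 0.5 = 45.9
  Sum = 3410.75 µg/L·h
F = (AUC_ev/D_ev)/(AUC_iv/D_iv) = (3410.75/5)/(3790/5) = 682.15/758 = 0.8999

F = 0.900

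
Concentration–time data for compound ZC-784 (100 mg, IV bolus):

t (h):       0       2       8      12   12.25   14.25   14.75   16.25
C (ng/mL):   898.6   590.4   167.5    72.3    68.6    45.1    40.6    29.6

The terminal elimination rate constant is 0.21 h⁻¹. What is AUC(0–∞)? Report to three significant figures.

Trapezoidal AUC_0→16.25:
  [0→2]: (898.6+590.4)/2 × 2 = 1489.0
  [2→8]: (590.4+167.5)/2 × 6 = 2273.7
  [8→12]: (167.5+72.3)/2 × 4 = 479.6
  [12→12.25]: (72.3+68.6)/2 × 0.25 = 17.6125
  [12.25→14.25]: (68.6+45.1)/2 × 2 = 113.7
  [14.25→14.75]: (45.1+40.6)/2 × 0.5 = 21.425
  [14.75→16.25]: (40.6+29.6)/2 × 1.5 = 52.65
  Sum = 4447.6875 ng/mL·h
Extrapolated tail: C_last / k_e = 29.6 / 0.21 = 140.952
AUC_0→∞ = 4447.6875 + 140.952 = 4588.6395 ng/mL·h

AUC = 4590 ng/mL·h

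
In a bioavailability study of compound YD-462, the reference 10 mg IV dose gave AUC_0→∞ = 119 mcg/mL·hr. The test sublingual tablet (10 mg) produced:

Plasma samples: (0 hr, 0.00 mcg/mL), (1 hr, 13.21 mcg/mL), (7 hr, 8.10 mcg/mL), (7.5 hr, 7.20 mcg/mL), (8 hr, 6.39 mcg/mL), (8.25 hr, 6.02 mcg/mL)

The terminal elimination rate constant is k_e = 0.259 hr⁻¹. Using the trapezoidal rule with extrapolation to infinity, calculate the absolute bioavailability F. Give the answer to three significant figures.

F = 0.862

Trapezoidal AUC_0→8.25 (sublingual tablet):
  [0→1]: (0.00+13.21)/2 × 1 = 6.605
  [1→7]: (13.21+8.10)/2 × 6 = 63.93
  [7→7.5]: (8.10+7.20)/2 × 0.5 = 3.825
  [7.5→8]: (7.20+6.39)/2 × 0.5 = 3.3975
  [8→8.25]: (6.39+6.02)/2 × 0.25 = 1.55125
  Sum = 79.30875 mcg/mL·hr
Tail: C_last/k_e = 6.02/0.259 = 23.243
AUC_0→∞ (sublingual tablet) = 79.30875 + 23.243 = 102.55175 mcg/mL·hr
F = (AUC_ev/D_ev)/(AUC_iv/D_iv) = (102.55175/10)/(119/10) = 10.255175/11.9 = 0.8618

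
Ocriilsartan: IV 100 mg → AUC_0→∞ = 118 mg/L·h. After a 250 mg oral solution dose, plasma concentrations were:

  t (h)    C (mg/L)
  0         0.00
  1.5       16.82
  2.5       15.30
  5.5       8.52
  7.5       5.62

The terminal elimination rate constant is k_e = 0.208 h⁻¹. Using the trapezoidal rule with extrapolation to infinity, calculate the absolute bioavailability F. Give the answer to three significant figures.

F = 0.358

Trapezoidal AUC_0→7.5 (oral solution):
  [0→1.5]: (0.00+16.82)/2 × 1.5 = 12.615
  [1.5→2.5]: (16.82+15.30)/2 × 1 = 16.06
  [2.5→5.5]: (15.30+8.52)/2 × 3 = 35.73
  [5.5→7.5]: (8.52+5.62)/2 × 2 = 14.14
  Sum = 78.545 mg/L·h
Tail: C_last/k_e = 5.62/0.208 = 27.019
AUC_0→∞ (oral solution) = 78.545 + 27.019 = 105.564 mg/L·h
F = (AUC_ev/D_ev)/(AUC_iv/D_iv) = (105.564/250)/(118/100) = 0.422256/1.18 = 0.3578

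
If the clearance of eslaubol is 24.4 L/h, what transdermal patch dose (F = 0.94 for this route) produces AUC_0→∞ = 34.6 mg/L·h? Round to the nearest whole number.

Dose = CL × AUC_0→∞ / F
     = 24.4 × 34.6 / 0.94 = 898.128 mg

Dose = 898 mg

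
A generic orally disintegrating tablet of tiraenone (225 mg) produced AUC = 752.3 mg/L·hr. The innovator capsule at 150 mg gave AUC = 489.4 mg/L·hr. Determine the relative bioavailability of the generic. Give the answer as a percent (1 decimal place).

F_rel = (AUC_test/D_test) / (AUC_ref/D_ref)
      = (752.3/225) / (489.4/150)
      = 3.34356 / 3.26267 = 1.0248 = 102.48%

F_rel = 102.5%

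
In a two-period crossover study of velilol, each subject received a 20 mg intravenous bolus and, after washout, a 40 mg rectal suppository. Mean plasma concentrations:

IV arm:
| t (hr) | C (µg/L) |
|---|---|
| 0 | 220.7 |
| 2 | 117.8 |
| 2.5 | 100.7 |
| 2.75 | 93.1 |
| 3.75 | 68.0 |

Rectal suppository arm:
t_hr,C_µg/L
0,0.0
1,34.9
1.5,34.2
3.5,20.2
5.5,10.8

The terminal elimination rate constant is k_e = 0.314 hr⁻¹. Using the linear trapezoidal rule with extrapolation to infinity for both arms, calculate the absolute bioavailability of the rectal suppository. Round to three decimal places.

Trapezoidal AUC_0→3.75 (IV):
  [0→2]: (220.7+117.8)/2 × 2 = 338.5
  [2→2.5]: (117.8+100.7)/2 × 0.5 = 54.625
  [2.5→2.75]: (100.7+93.1)/2 × 0.25 = 24.225
  [2.75→3.75]: (93.1+68.0)/2 × 1 = 80.55
  Sum = 497.9 µg/L·hr
IV tail: 68.0/0.314 = 216.561; AUC_iv,0→∞ = 497.9 + 216.561 = 714.461 µg/L·hr
Trapezoidal AUC_0→5.5 (rectal suppository):
  [0→1]: (0.0+34.9)/2 × 1 = 17.45
  [1→1.5]: (34.9+34.2)/2 × 0.5 = 17.275
  [1.5→3.5]: (34.2+20.2)/2 × 2 = 54.4
  [3.5→5.5]: (20.2+10.8)/2 × 2 = 31.0
  Sum = 120.125 µg/L·hr
rectal suppository tail: 10.8/0.314 = 34.395; AUC_ev,0→∞ = 120.125 + 34.395 = 154.52 µg/L·hr
F = (AUC_ev/D_ev)/(AUC_iv/D_iv) = (154.52/40)/(714.461/20) = 3.863/35.72305 = 0.1081

F = 0.108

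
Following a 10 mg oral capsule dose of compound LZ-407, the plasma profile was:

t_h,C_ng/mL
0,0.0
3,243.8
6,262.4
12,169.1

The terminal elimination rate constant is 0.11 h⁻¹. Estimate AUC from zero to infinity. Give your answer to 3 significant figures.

AUC = 3960 ng/mL·h

Trapezoidal AUC_0→12:
  [0→3]: (0.0+243.8)/2 × 3 = 365.7
  [3→6]: (243.8+262.4)/2 × 3 = 759.3
  [6→12]: (262.4+169.1)/2 × 6 = 1294.5
  Sum = 2419.5 ng/mL·h
Extrapolated tail: C_last / k_e = 169.1 / 0.11 = 1537.273
AUC_0→∞ = 2419.5 + 1537.273 = 3956.773 ng/mL·h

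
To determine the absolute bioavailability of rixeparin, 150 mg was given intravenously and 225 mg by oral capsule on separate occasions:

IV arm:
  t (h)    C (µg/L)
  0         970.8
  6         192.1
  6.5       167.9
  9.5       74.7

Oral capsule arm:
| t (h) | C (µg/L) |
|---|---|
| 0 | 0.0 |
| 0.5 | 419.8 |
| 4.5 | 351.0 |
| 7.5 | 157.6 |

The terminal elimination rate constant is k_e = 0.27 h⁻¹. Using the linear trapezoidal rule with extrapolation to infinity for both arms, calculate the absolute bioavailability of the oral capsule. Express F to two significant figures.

F = 0.47

Trapezoidal AUC_0→9.5 (IV):
  [0→6]: (970.8+192.1)/2 × 6 = 3488.7
  [6→6.5]: (192.1+167.9)/2 × 0.5 = 90.0
  [6.5→9.5]: (167.9+74.7)/2 × 3 = 363.9
  Sum = 3942.6 µg/L·h
IV tail: 74.7/0.27 = 276.667; AUC_iv,0→∞ = 3942.6 + 276.667 = 4219.267 µg/L·h
Trapezoidal AUC_0→7.5 (oral capsule):
  [0→0.5]: (0.0+419.8)/2 × 0.5 = 104.95
  [0.5→4.5]: (419.8+351.0)/2 × 4 = 1541.6
  [4.5→7.5]: (351.0+157.6)/2 × 3 = 762.9
  Sum = 2409.45 µg/L·h
oral capsule tail: 157.6/0.27 = 583.704; AUC_ev,0→∞ = 2409.45 + 583.704 = 2993.154 µg/L·h
F = (AUC_ev/D_ev)/(AUC_iv/D_iv) = (2993.154/225)/(4219.267/150) = 13.3029/28.1284 = 0.4729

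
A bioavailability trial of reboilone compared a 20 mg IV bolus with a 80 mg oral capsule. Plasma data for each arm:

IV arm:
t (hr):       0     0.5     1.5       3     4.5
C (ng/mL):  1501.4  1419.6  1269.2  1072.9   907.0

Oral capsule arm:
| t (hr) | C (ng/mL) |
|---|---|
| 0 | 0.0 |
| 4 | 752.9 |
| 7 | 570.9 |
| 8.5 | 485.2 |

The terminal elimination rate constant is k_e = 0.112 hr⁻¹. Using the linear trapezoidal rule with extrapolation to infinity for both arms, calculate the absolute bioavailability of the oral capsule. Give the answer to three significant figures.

Trapezoidal AUC_0→4.5 (IV):
  [0→0.5]: (1501.4+1419.6)/2 × 0.5 = 730.25
  [0.5→1.5]: (1419.6+1269.2)/2 × 1 = 1344.4
  [1.5→3]: (1269.2+1072.9)/2 × 1.5 = 1756.575
  [3→4.5]: (1072.9+907.0)/2 × 1.5 = 1484.925
  Sum = 5316.15 ng/mL·hr
IV tail: 907.0/0.112 = 8098.214; AUC_iv,0→∞ = 5316.15 + 8098.214 = 13414.364 ng/mL·hr
Trapezoidal AUC_0→8.5 (oral capsule):
  [0→4]: (0.0+752.9)/2 × 4 = 1505.8
  [4→7]: (752.9+570.9)/2 × 3 = 1985.7
  [7→8.5]: (570.9+485.2)/2 × 1.5 = 792.075
  Sum = 4283.575 ng/mL·hr
oral capsule tail: 485.2/0.112 = 4332.143; AUC_ev,0→∞ = 4283.575 + 4332.143 = 8615.718 ng/mL·hr
F = (AUC_ev/D_ev)/(AUC_iv/D_iv) = (8615.718/80)/(13414.364/20) = 107.696/670.7182 = 0.1606

F = 0.161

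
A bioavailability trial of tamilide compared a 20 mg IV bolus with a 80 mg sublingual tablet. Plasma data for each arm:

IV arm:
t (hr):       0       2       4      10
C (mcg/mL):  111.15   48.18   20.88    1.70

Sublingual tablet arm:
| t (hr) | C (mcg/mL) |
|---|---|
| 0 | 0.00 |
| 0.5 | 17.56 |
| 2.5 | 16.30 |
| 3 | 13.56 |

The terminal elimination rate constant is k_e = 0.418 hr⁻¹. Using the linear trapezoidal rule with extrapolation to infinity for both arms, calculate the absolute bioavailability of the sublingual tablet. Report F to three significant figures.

F = 0.0651

Trapezoidal AUC_0→10 (IV):
  [0→2]: (111.15+48.18)/2 × 2 = 159.33
  [2→4]: (48.18+20.88)/2 × 2 = 69.06
  [4→10]: (20.88+1.70)/2 × 6 = 67.74
  Sum = 296.13 mcg/mL·hr
IV tail: 1.70/0.418 = 4.067; AUC_iv,0→∞ = 296.13 + 4.067 = 300.197 mcg/mL·hr
Trapezoidal AUC_0→3 (sublingual tablet):
  [0→0.5]: (0.00+17.56)/2 × 0.5 = 4.39
  [0.5→2.5]: (17.56+16.30)/2 × 2 = 33.86
  [2.5→3]: (16.30+13.56)/2 × 0.5 = 7.465
  Sum = 45.715 mcg/mL·hr
sublingual tablet tail: 13.56/0.418 = 32.440; AUC_ev,0→∞ = 45.715 + 32.440 = 78.155 mcg/mL·hr
F = (AUC_ev/D_ev)/(AUC_iv/D_iv) = (78.155/80)/(300.197/20) = 0.9769375/15.00985 = 0.0651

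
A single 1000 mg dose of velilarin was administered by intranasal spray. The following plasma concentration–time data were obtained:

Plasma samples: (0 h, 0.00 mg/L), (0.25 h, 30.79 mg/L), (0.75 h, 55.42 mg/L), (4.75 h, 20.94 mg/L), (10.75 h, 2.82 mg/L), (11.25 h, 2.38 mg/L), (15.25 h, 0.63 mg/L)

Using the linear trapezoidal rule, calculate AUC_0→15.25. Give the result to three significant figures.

Trapezoidal AUC_0→15.25:
  [0→0.25]: (0.00+30.79)/2 × 0.25 = 3.84875
  [0.25→0.75]: (30.79+55.42)/2 × 0.5 = 21.5525
  [0.75→4.75]: (55.42+20.94)/2 × 4 = 152.72
  [4.75→10.75]: (20.94+2.82)/2 × 6 = 71.28
  [10.75→11.25]: (2.82+2.38)/2 × 0.5 = 1.3
  [11.25→15.25]: (2.38+0.63)/2 × 4 = 6.02
  Sum = 256.72125 mg/L·h

AUC = 257 mg/L·h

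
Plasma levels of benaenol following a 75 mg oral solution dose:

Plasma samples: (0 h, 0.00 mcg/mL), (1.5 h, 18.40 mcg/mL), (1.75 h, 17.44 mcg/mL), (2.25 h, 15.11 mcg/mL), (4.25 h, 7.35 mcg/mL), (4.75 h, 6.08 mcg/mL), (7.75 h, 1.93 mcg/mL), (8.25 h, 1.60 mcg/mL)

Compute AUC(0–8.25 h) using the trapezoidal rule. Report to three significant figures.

Trapezoidal AUC_0→8.25:
  [0→1.5]: (0.00+18.40)/2 × 1.5 = 13.8
  [1.5→1.75]: (18.40+17.44)/2 × 0.25 = 4.48
  [1.75→2.25]: (17.44+15.11)/2 × 0.5 = 8.1375
  [2.25→4.25]: (15.11+7.35)/2 × 2 = 22.46
  [4.25→4.75]: (7.35+6.08)/2 × 0.5 = 3.3575
  [4.75→7.75]: (6.08+1.93)/2 × 3 = 12.015
  [7.75→8.25]: (1.93+1.60)/2 × 0.5 = 0.8825
  Sum = 65.1325 mcg/mL·h

AUC = 65.1 mcg/mL·h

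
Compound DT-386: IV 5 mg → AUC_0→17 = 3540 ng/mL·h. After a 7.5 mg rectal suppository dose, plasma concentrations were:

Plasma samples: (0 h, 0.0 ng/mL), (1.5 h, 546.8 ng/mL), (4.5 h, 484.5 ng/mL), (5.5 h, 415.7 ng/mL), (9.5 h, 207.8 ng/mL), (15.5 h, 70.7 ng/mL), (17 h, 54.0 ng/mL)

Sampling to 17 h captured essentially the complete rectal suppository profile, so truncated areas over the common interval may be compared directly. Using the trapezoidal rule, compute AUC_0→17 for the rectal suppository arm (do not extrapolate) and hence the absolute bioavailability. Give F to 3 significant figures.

Trapezoidal AUC_0→17 (rectal suppository):
  [0→1.5]: (0.0+546.8)/2 × 1.5 = 410.1
  [1.5→4.5]: (546.8+484.5)/2 × 3 = 1546.95
  [4.5→5.5]: (484.5+415.7)/2 × 1 = 450.1
  [5.5→9.5]: (415.7+207.8)/2 × 4 = 1247.0
  [9.5→15.5]: (207.8+70.7)/2 × 6 = 835.5
  [15.5→17]: (70.7+54.0)/2 × 1.5 = 93.525
  Sum = 4583.175 ng/mL·h
F = (AUC_ev/D_ev)/(AUC_iv/D_iv) = (4583.175/7.5)/(3540/5) = 611.09/708 = 0.8631

F = 0.863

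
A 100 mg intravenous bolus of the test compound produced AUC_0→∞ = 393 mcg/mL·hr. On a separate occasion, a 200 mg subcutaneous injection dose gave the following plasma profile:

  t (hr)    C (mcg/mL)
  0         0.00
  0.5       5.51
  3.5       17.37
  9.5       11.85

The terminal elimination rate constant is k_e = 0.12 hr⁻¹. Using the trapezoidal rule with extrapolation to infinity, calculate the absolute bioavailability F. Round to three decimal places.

F = 0.283

Trapezoidal AUC_0→9.5 (subcutaneous injection):
  [0→0.5]: (0.00+5.51)/2 × 0.5 = 1.3775
  [0.5→3.5]: (5.51+17.37)/2 × 3 = 34.32
  [3.5→9.5]: (17.37+11.85)/2 × 6 = 87.66
  Sum = 123.3575 mcg/mL·hr
Tail: C_last/k_e = 11.85/0.12 = 98.750
AUC_0→∞ (subcutaneous injection) = 123.3575 + 98.750 = 222.1075 mcg/mL·hr
F = (AUC_ev/D_ev)/(AUC_iv/D_iv) = (222.1075/200)/(393/100) = 1.1105375/3.93 = 0.2826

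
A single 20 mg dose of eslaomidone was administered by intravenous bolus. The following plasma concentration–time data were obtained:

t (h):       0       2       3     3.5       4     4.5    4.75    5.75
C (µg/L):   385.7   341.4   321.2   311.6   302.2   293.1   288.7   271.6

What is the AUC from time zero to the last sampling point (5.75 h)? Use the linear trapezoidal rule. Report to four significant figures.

AUC = 1872 µg/L·h

Trapezoidal AUC_0→5.75:
  [0→2]: (385.7+341.4)/2 × 2 = 727.1
  [2→3]: (341.4+321.2)/2 × 1 = 331.3
  [3→3.5]: (321.2+311.6)/2 × 0.5 = 158.2
  [3.5→4]: (311.6+302.2)/2 × 0.5 = 153.45
  [4→4.5]: (302.2+293.1)/2 × 0.5 = 148.825
  [4.5→4.75]: (293.1+288.7)/2 × 0.25 = 72.725
  [4.75→5.75]: (288.7+271.6)/2 × 1 = 280.15
  Sum = 1871.75 µg/L·h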